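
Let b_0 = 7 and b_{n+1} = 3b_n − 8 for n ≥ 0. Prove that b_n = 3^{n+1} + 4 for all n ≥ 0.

Base case: b_0 = 7, and 3^{0+1} + 4 = 3 + 4 = 7.
Assume b_j = 3^{j+1} + 4 for some j ≥ 0.
Then b_{j+1} = 3b_j − 8 = 3·(3^{j+1} + 4) − 8 = 3^{j+2} + 12 − 8 = 3^{j+2} + 4.
By induction, b_n = 3^{n+1} + 4 for all n ≥ 0.

b_n = 3^{n+1} + 4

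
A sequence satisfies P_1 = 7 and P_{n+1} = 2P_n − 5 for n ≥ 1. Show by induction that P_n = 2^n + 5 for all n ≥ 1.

Base case: P_1 = 7, and 2^1 + 5 = 2 + 5 = 7.
Assume P_r = 2^r + 5 for some r ≥ 1.
Then P_{r+1} = 2P_r − 5 = 2·(2^r + 5) − 5 = 2^{r+1} + 10 − 5 = 2^{r+1} + 5.
By induction, P_n = 2^n + 5 for all n ≥ 1.

P_n = 2^n + 5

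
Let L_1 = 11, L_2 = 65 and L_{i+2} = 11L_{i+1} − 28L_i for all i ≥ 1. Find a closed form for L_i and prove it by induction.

Claim: L_i = 4^i + 7^i.

Base cases: L_1 = 11 and 4^1 + 7^1 = 11; L_2 = 65 and 4^2 + 7^2 = 65.
Assume L_t = 4^t + 7^t for all 1 ≤ t ≤ j, where j ≥ 2.
Then L_{j+1} = 11L_j − 28L_{j−1} = 11·(4^j + 7^j) − 28·(4^{j−1} + 7^{j−1}) = (11·4 − 28)4^{j−1} + (11·7 − 28)7^{j−1} = 16·4^{j−1} + 49·7^{j−1} = 4^{j+1} + 7^{j+1}.
So the formula holds for j+1, and by strong induction L_i = 4^i + 7^i for all i ≥ 1.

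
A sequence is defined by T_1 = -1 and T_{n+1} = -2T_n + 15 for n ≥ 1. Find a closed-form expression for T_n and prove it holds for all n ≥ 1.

Claim: T_n = 3·(-2)^n + 5.

Base case: T_1 = -1, and 3·(-2)^1 + 5 = -6 + 5 = -1.
Assume T_j = 3·(-2)^j + 5 for some j ≥ 1.
Then T_{j+1} = -2T_j + 15 = -2·(3·(-2)^j + 5) + 15 = -6·(-2)^j − 10 + 15 = 3·(-2)^{j+1} + 5.
By induction, T_n = 3·(-2)^n + 5 for all n ≥ 1.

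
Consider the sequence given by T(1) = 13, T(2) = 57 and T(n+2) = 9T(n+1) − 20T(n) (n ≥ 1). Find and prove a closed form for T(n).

Claim: T(n) = 5^n + 2·4^n.

Base cases: T(1) = 13 and 5^1 + 2·4^1 = 13; T(2) = 57 and 5^2 + 2·4^2 = 57.
Assume T(j) = 5^j + 2·4^j for all 1 ≤ j ≤ k, where k ≥ 2.
Then T(k+1) = 9T(k) − 20T(k−1) = 9·(5^k + 2·4^k) − 20·(5^{k−1} + 2·4^{k−1}) = (9·5 − 20)5^{k−1} + 2·(9·4 − 20)4^{k−1} = 25·5^{k−1} + 32·4^{k−1} = 5^{k+1} + 2·4^{k+1}.
So the formula holds for k+1, and by strong induction T(n) = 5^n + 2·4^n for all n ≥ 1.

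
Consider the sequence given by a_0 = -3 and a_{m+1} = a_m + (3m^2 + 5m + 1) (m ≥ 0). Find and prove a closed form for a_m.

Claim: a_m = m^3 + m^2 − m − 3.

Base case: a_0 = -3, and 0^3 + 0^2 − 0 − 3 = -3.
Assume a_k = k^3 + k^2 − k − 3.
Then a_{k+1} = a_k + (3k^2 + 5k + 1) = (k^3 + k^2 − k − 3) + (3k^2 + 5k + 1) = k^3 + 4k^2 + 4k − 2,
and (k+1)^3 + (k+1)^2 − (k+1) − 3 = k^3 + 4k^2 + 4k − 2.
By induction, a_m = m^3 + m^2 − m − 3 for all m ≥ 0.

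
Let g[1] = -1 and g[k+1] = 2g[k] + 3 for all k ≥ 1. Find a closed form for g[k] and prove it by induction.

Claim: g[k] = 2^k − 3.

Base case: g[1] = -1, and 2^1 − 3 = 2 − 3 = -1.
Assume g[r] = 2^r − 3 for some r ≥ 1.
Then g[r+1] = 2g[r] + 3 = 2·(2^r − 3) + 3 = 2^{r+1} − 6 + 3 = 2^{r+1} − 3.
So the formula holds for r+1, and by induction g[k] = 2^k − 3 for all k ≥ 1.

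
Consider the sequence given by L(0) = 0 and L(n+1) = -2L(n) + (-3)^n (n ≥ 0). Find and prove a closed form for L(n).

Claim: L(n) = (-2)^n − (-3)^n.

Base case: L(0) = 0, and (-2)^0 − (-3)^0 = 1 − 1 = 0.
Assume L(m) = (-2)^m − (-3)^m for some m ≥ 0.
Then L(m+1) = -2L(m) + (-3)^m = -2·((-2)^m − (-3)^m) + (-3)^m = (-2)^{m+1} + 2·(-3)^m + (-3)^m = (-2)^{m+1} + 3·(-3)^m = (-2)^{m+1} − (-3)^{m+1}.
By induction, L(n) = (-2)^n − (-3)^n for all n ≥ 0.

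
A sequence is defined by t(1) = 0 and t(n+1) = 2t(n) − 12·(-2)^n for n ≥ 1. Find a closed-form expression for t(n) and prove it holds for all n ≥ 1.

Claim: t(n) = 3·2^n + 3·(-2)^n.

Base case: t(1) = 0, and 3·2^1 + 3·(-2)^1 = 6 − 6 = 0.
Assume t(k) = 3·2^k + 3·(-2)^k for some k ≥ 1.
Then t(k+1) = 2t(k) − 12·(-2)^k = 2·(3·2^k + 3·(-2)^k) − 12·(-2)^k = 3·2^{k+1} + 6·(-2)^k − 12·(-2)^k = 3·2^{k+1} − 6·(-2)^k = 3·2^{k+1} + 3·(-2)^{k+1}.
This completes the inductive step, so t(n) = 3·2^n + 3·(-2)^n for all n ≥ 1.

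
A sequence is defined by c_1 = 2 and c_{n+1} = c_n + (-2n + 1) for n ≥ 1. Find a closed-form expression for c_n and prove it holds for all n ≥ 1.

Claim: c_n = -n^2 + 2n + 1.

Base case: c_1 = 2, and -1^2 + 2·1 + 1 = 2.
Assume c_r = -r^2 + 2r + 1.
Then c_{r+1} = c_r + (-2r + 1) = (-r^2 + 2r + 1) + (-2r + 1) = -r^2 + 2,
and -(r+1)^2 + 2·(r+1) + 1 = -r^2 + 2.
By induction, c_n = -n^2 + 2n + 1 for all n ≥ 1.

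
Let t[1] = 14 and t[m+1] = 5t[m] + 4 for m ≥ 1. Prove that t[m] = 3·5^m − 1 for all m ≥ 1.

Base case: t[1] = 14, and 3·5^1 − 1 = 15 − 1 = 14.
Assume t[r] = 3·5^r − 1 for some r ≥ 1.
Then t[r+1] = 5t[r] + 4 = 5·(3·5^r − 1) + 4 = 15·5^r − 5 + 4 = 3·5^{r+1} − 1.
This completes the inductive step, so t[m] = 3·5^m − 1 for all m ≥ 1.

t[m] = 3·5^m − 1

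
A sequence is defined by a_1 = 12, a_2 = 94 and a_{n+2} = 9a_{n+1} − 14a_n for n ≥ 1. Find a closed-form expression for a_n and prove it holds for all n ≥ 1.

Claim: a_n = -2^n + 2·7^n.

Base cases: a_1 = 12 and -2^1 + 2·7^1 = 12; a_2 = 94 and -2^2 + 2·7^2 = 94.
Assume a_j = -2^j + 2·7^j for all 1 ≤ j ≤ k, where k ≥ 2.
Then a_{k+1} = 9a_k − 14a_{k−1} = 9·(-2^k + 2·7^k) − 14·(-2^{k−1} + 2·7^{k−1}) = -(9·2 − 14)2^{k−1} + 2·(9·7 − 14)7^{k−1} = -4·2^{k−1} + 98·7^{k−1} = -2^{k+1} + 2·7^{k+1}.
This completes the inductive step, so a_n = -2^n + 2·7^n for all n ≥ 1.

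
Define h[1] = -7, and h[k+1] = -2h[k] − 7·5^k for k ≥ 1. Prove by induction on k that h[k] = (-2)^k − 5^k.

Base case: h[1] = -7, and (-2)^1 − 5^1 = -2 − 5 = -7.
Assume h[m] = (-2)^m − 5^m for some m ≥ 1.
Then h[m+1] = -2h[m] − 7·5^m = -2·((-2)^m − 5^m) − 7·5^m = (-2)^{m+1} + 2·5^m − 7·5^m = (-2)^{m+1} − 5·5^m = (-2)^{m+1} − 5^{m+1}.
Hence h[k] = (-2)^k − 5^k for every k ≥ 1, by induction.

h[k] = (-2)^k − 5^k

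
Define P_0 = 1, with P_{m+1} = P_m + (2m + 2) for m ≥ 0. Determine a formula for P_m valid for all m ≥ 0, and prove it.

Claim: P_m = m^2 + m + 1.

Base case: P_0 = 1, and 0^2 + 0 + 1 = 1.
Assume P_j = j^2 + j + 1.
Then P_{j+1} = P_j + (2j + 2) = (j^2 + j + 1) + (2j + 2) = j^2 + 3j + 3,
and (j+1)^2 + (j+1) + 1 = j^2 + 3j + 3.
By induction, P_m = m^2 + m + 1 for all m ≥ 0.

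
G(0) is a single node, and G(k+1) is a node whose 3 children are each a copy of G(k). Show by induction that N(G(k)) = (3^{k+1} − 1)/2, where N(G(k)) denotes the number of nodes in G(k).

Base case: N(G(0)) = 1, and (3^{0+1} − 1)/2 = 1.
Assume N(G(m)) = (3^{m+1} − 1)/2.
Then N(G(m+1)) = 1 + 3N(G(m)) = 1 + 3·(3^{m+1} − 1)/2 = 1 + (3^{m+2} − 3)/2 = (2 + 3^{m+2} − 3)/2 = (3^{m+2} − 1)/2.
Hence N(G(k)) = (3^{k+1} − 1)/2 for every k ≥ 0, by induction.

N(G(k)) = (3^{k+1} − 1)/2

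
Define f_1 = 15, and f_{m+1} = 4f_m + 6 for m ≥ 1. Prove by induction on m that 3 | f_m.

Base case: f_1 = 15 = 3·5, so 3 | f_1.
Assume 3 | f_j, so f_j = 3t for some integer t.
Then f_{j+1} = 4f_j + 6 = 4·(3t) + 6 = 3(4t + 2), so 3 | f_{j+1}.
This completes the inductive step, so 3 | f_m for all m ≥ 1.

3 | f_m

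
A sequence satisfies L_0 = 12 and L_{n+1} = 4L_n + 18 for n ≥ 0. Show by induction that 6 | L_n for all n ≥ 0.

Base case: L_0 = 12 = 6·2, so 6 | L_0.
Assume 6 | L_k, so L_k = 6t for some integer t.
Then L_{k+1} = 4L_k + 18 = 4·(6t) + 18 = 6(4t + 3), so 6 | L_{k+1}.
This completes the inductive step, so 6 | L_n for all n ≥ 0.

6 | L_n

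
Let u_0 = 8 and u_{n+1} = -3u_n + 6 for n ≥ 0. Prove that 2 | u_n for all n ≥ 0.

Base case: u_0 = 8 = 2·4, so 2 | u_0.
Assume 2 | u_r, so u_r = 2t for some integer t.
Then u_{r+1} = -3u_r + 6 = -3·(2t) + 6 = 2(-3t + 3), so 2 | u_{r+1}.
Hence 2 | u_n for every n ≥ 0, by induction.

2 | u_n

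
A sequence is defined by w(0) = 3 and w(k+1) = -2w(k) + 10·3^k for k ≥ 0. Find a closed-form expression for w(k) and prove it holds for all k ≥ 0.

Claim: w(k) = (-2)^k + 2·3^k.

Base case: w(0) = 3, and (-2)^0 + 2·3^0 = 1 + 2 = 3.
Assume w(j) = (-2)^j + 2·3^j for some j ≥ 0.
Then w(j+1) = -2w(j) + 10·3^j = -2·((-2)^j + 2·3^j) + 10·3^j = (-2)^{j+1} − 4·3^j + 10·3^j = (-2)^{j+1} + 6·3^j = (-2)^{j+1} + 2·3^{j+1}.
Hence w(k) = (-2)^k + 2·3^k for every k ≥ 0, by induction.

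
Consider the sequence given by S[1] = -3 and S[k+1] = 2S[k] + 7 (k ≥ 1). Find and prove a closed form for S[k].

Claim: S[k] = 2^{k+1} − 7.

Base case: S[1] = -3, and 2^{1+1} − 7 = 4 − 7 = -3.
Assume S[m] = 2^{m+1} − 7 for some m ≥ 1.
Then S[m+1] = 2S[m] + 7 = 2·(2^{m+1} − 7) + 7 = 2^{m+2} − 14 + 7 = 2^{m+2} − 7.
So the formula holds for m+1, and by induction S[k] = 2^{k+1} − 7 for all k ≥ 1.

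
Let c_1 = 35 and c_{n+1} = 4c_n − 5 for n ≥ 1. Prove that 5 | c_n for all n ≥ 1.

Base case: c_1 = 35 = 5·7, so 5 | c_1.
Assume 5 | c_j, so c_j = 5t for some integer t.
Then c_{j+1} = 4c_j − 5 = 4·(5t) − 5 = 5(4t − 1), so 5 | c_{j+1}.
So the property holds for j+1, and by induction 5 | c_n for all n ≥ 1.

5 | c_n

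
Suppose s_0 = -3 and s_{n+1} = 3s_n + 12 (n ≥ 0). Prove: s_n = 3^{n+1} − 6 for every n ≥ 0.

Base case: s_0 = -3, and 3^{0+1} − 6 = 3 − 6 = -3.
Assume s_j = 3^{j+1} − 6 for some j ≥ 0.
Then s_{j+1} = 3s_j + 12 = 3·(3^{j+1} − 6) + 12 = 3^{j+2} − 18 + 12 = 3^{j+2} − 6.
By induction, s_n = 3^{n+1} − 6 for all n ≥ 0.

s_n = 3^{n+1} − 6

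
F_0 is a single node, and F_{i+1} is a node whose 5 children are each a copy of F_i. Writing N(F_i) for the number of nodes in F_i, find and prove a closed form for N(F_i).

Claim: N(F_i) = (5^{i+1} − 1)/4.

Base case: N(F_0) = 1, and (5^{0+1} − 1)/4 = 1.
Assume N(F_r) = (5^{r+1} − 1)/4.
Then N(F_{r+1}) = 1 + 5N(F_r) = 1 + 5·(5^{r+1} − 1)/4 = 1 + (5^{r+2} − 5)/4 = (4 + 5^{r+2} − 5)/4 = (5^{r+2} − 1)/4.
By induction, N(F_i) = (5^{i+1} − 1)/4 for all i ≥ 0.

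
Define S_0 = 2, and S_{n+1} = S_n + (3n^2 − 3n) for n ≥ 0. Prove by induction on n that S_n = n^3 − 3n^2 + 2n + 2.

Base case: S_0 = 2, and 0^3 − 3·0^2 + 2·0 + 2 = 2.
Assume S_k = k^3 − 3k^2 + 2k + 2.
Then S_{k+1} = S_k + (3k^2 − 3k) = (k^3 − 3k^2 + 2k + 2) + (3k^2 − 3k) = k^3 − k + 2,
and (k+1)^3 − 3·(k+1)^2 + 2·(k+1) + 2 = k^3 − k + 2.
Hence S_n = n^3 − 3n^2 + 2n + 2 for every n ≥ 0, by induction.

S_n = n^3 − 3n^2 + 2n + 2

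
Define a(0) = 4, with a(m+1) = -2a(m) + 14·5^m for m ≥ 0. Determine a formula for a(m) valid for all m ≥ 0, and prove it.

Claim: a(m) = 2·(-2)^m + 2·5^m.

Base case: a(0) = 4, and 2·(-2)^0 + 2·5^0 = 2 + 2 = 4.
Assume a(k) = 2·(-2)^k + 2·5^k for some k ≥ 0.
Then a(k+1) = -2a(k) + 14·5^k = -2·(2·(-2)^k + 2·5^k) + 14·5^k = 2·(-2)^{k+1} − 4·5^k + 14·5^k = 2·(-2)^{k+1} + 10·5^k = 2·(-2)^{k+1} + 2·5^{k+1}.
This completes the inductive step, so a(m) = 2·(-2)^m + 2·5^m for all m ≥ 0.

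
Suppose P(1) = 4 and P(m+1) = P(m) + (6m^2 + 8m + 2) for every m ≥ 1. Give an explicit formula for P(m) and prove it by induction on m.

Claim: P(m) = 2m^3 + m^2 − m + 2.

Base case: P(1) = 4, and 2·1^3 + 1^2 − 1 + 2 = 4.
Assume P(k) = 2k^3 + k^2 − k + 2.
Then P(k+1) = P(k) + (6k^2 + 8k + 2) = (2k^3 + k^2 − k + 2) + (6k^2 + 8k + 2) = 2k^3 + 7k^2 + 7k + 4,
and 2·(k+1)^3 + (k+1)^2 − (k+1) + 2 = 2k^3 + 7k^2 + 7k + 4.
This completes the inductive step, so P(m) = 2m^3 + m^2 − m + 2 for all m ≥ 1.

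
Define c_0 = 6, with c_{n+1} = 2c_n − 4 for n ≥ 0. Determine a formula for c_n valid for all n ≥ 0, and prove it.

Claim: c_n = 2^{n+1} + 4.

Base case: c_0 = 6, and 2^{0+1} + 4 = 2 + 4 = 6.
Assume c_j = 2^{j+1} + 4 for some j ≥ 0.
Then c_{j+1} = 2c_j − 4 = 2·(2^{j+1} + 4) − 4 = 2^{j+2} + 8 − 4 = 2^{j+2} + 4.
This completes the inductive step, so c_n = 2^{n+1} + 4 for all n ≥ 0.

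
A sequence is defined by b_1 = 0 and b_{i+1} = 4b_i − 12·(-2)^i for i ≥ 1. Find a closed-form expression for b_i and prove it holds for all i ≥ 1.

Claim: b_i = 4^i + 2·(-2)^i.

Base case: b_1 = 0, and 4^1 + 2·(-2)^1 = 4 − 4 = 0.
Assume b_r = 4^r + 2·(-2)^r for some r ≥ 1.
Then b_{r+1} = 4b_r − 12·(-2)^r = 4·(4^r + 2·(-2)^r) − 12·(-2)^r = 4^{r+1} + 8·(-2)^r − 12·(-2)^r = 4^{r+1} − 4·(-2)^r = 4^{r+1} + 2·(-2)^{r+1}.
This completes the inductive step, so b_i = 4^i + 2·(-2)^i for all i ≥ 1.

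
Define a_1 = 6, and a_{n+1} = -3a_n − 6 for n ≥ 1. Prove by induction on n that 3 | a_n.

Base case: a_1 = 6 = 3·2, so 3 | a_1.
Assume 3 | a_m, so a_m = 3t for some integer t.
Then a_{m+1} = -3a_m − 6 = -3·(3t) − 6 = 3(-3t − 2), so 3 | a_{m+1}.
So the property holds for m+1, and by induction 3 | a_n for all n ≥ 1.

3 | a_n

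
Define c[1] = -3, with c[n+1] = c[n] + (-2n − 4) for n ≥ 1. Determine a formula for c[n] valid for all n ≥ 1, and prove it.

Claim: c[n] = -n^2 − 3n + 1.

Base case: c[1] = -3, and -1^2 − 3·1 + 1 = -3.
Assume c[m] = -m^2 − 3m + 1.
Then c[m+1] = c[m] + (-2m − 4) = (-m^2 − 3m + 1) + (-2m − 4) = -m^2 − 5m − 3,
and -(m+1)^2 − 3·(m+1) + 1 = -m^2 − 5m − 3.
By induction, c[n] = -n^2 − 3n + 1 for all n ≥ 1.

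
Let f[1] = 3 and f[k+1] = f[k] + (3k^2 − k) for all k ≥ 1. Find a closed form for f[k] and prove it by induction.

Claim: f[k] = k^3 − 2k^2 + k + 3.

Base case: f[1] = 3, and 1^3 − 2·1^2 + 1 + 3 = 3.
Assume f[j] = j^3 − 2j^2 + j + 3.
Then f[j+1] = f[j] + (3j^2 − j) = (j^3 − 2j^2 + j + 3) + (3j^2 − j) = j^3 + j^2 + 3,
and (j+1)^3 − 2·(j+1)^2 + (j+1) + 3 = j^3 + j^2 + 3.
Hence f[k] = k^3 − 2k^2 + k + 3 for every k ≥ 1, by induction.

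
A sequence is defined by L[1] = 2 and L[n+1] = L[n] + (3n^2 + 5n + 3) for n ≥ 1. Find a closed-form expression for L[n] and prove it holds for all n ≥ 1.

Claim: L[n] = n^3 + n^2 + n − 1.

Base case: L[1] = 2, and 1^3 + 1^2 + 1 − 1 = 2.
Assume L[j] = j^3 + j^2 + j − 1.
Then L[j+1] = L[j] + (3j^2 + 5j + 3) = (j^3 + j^2 + j − 1) + (3j^2 + 5j + 3) = j^3 + 4j^2 + 6j + 2,
and (j+1)^3 + (j+1)^2 + (j+1) − 1 = j^3 + 4j^2 + 6j + 2.
Hence L[n] = n^3 + n^2 + n − 1 for every n ≥ 1, by induction.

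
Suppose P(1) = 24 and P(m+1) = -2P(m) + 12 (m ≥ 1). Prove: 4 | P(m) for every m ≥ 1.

Base case: P(1) = 24 = 4·6, so 4 | P(1).
Assume 4 | P(k), so P(k) = 4t for some integer t.
Then P(k+1) = -2P(k) + 12 = -2·(4t) + 12 = 4(-2t + 3), so 4 | P(k+1).
By induction, 4 | P(m) for all m ≥ 1.

4 | P(m)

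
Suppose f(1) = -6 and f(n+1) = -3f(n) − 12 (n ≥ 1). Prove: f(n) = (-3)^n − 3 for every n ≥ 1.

Base case: f(1) = -6, and (-3)^1 − 3 = -3 − 3 = -6.
Assume f(k) = (-3)^k − 3 for some k ≥ 1.
Then f(k+1) = -3f(k) − 12 = -3·((-3)^k − 3) − 12 = -3·(-3)^k + 9 − 12 = (-3)^{k+1} − 3.
Hence f(n) = (-3)^n − 3 for every n ≥ 1, by induction.

f(n) = (-3)^n − 3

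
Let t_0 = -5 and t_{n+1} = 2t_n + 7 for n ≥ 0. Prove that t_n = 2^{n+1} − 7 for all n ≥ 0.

Base case: t_0 = -5, and 2^{0+1} − 7 = 2 − 7 = -5.
Assume t_r = 2^{r+1} − 7 for some r ≥ 0.
Then t_{r+1} = 2t_r + 7 = 2·(2^{r+1} − 7) + 7 = 2^{r+2} − 14 + 7 = 2^{r+2} − 7.
Hence t_n = 2^{n+1} − 7 for every n ≥ 0, by induction.

t_n = 2^{n+1} − 7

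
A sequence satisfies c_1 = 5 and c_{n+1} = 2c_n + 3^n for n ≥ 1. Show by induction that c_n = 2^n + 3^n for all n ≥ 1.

Base case: c_1 = 5, and 2^1 + 3^1 = 2 + 3 = 5.
Assume c_j = 2^j + 3^j for some j ≥ 1.
Then c_{j+1} = 2c_j + 3^j = 2·(2^j + 3^j) + 3^j = 2^{j+1} + 2·3^j + 3^j = 2^{j+1} + 3·3^j = 2^{j+1} + 3^{j+1}.
This completes the inductive step, so c_n = 2^n + 3^n for all n ≥ 1.

c_n = 2^n + 3^n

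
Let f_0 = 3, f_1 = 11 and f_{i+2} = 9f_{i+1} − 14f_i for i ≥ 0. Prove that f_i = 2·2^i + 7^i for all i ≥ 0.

Base cases: f_0 = 3 and 2·2^0 + 7^0 = 3; f_1 = 11 and 2·2^1 + 7^1 = 11.
Assume f_t = 2·2^t + 7^t for all 0 ≤ t ≤ j, where j ≥ 1.
Then f_{j+1} = 9f_j − 14f_{j−1} = 9·(2·2^j + 7^j) − 14·(2·2^{j−1} + 7^{j−1}) = 2·(9·2 − 14)2^{j−1} + (9·7 − 14)7^{j−1} = 8·2^{j−1} + 49·7^{j−1} = 2·2^{j+1} + 7^{j+1}.
This completes the inductive step, so f_i = 2·2^i + 7^i for all i ≥ 0.

f_i = 2·2^i + 7^i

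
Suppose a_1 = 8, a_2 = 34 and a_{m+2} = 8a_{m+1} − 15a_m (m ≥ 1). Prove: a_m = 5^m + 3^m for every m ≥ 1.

Base cases: a_1 = 8 and 5^1 + 3^1 = 8; a_2 = 34 and 5^2 + 3^2 = 34.
Assume a_i = 5^i + 3^i for all 1 ≤ i ≤ j, where j ≥ 2.
Then a_{j+1} = 8a_j − 15a_{j−1} = 8·(5^j + 3^j) − 15·(5^{j−1} + 3^{j−1}) = (8·5 − 15)5^{j−1} + (8·3 − 15)3^{j−1} = 25·5^{j−1} + 9·3^{j−1} = 5^{j+1} + 3^{j+1}.
This completes the inductive step, so a_m = 5^m + 3^m for all m ≥ 1.

a_m = 5^m + 3^m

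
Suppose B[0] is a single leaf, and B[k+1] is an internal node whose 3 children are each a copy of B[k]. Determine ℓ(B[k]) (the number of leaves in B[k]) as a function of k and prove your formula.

Claim: ℓ(B[k]) = 3^k.

Base case: ℓ(B[0]) = 1, and 3^0 = 1.
Assume ℓ(B[j]) = 3^j.
Then ℓ(B[j+1]) = 3·ℓ(B[j]) = 3·3^j = 3^{j+1}.
So the formula holds for j+1, and by induction ℓ(B[k]) = 3^k for all k ≥ 0.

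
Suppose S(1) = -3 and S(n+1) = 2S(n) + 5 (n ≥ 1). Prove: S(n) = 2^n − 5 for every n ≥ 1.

Base case: S(1) = -3, and 2^1 − 5 = 2 − 5 = -3.
Assume S(r) = 2^r − 5 for some r ≥ 1.
Then S(r+1) = 2S(r) + 5 = 2·(2^r − 5) + 5 = 2^{r+1} − 10 + 5 = 2^{r+1} − 5.
By induction, S(n) = 2^n − 5 for all n ≥ 1.

S(n) = 2^n − 5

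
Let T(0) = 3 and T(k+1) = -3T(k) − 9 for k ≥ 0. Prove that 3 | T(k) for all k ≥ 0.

Base case: T(0) = 3 = 3·1, so 3 | T(0).
Assume 3 | T(j), so T(j) = 3t for some integer t.
Then T(j+1) = -3T(j) − 9 = -3·(3t) − 9 = 3(-3t − 3), so 3 | T(j+1).
This completes the inductive step, so 3 | T(k) for all k ≥ 0.

3 | T(k)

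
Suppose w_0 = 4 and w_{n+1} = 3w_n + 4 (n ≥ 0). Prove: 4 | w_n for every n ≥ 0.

Base case: w_0 = 4 = 4·1, so 4 | w_0.
Assume 4 | w_m, so w_m = 4t for some integer t.
Then w_{m+1} = 3w_m + 4 = 3·(4t) + 4 = 4(3t + 1), so 4 | w_{m+1}.
By induction, 4 | w_n for all n ≥ 0.

4 | w_n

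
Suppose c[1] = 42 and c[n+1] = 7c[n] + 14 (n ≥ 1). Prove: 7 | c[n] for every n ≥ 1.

Base case: c[1] = 42 = 7·6, so 7 | c[1].
Assume 7 | c[k], so c[k] = 7t for some integer t.
Then c[k+1] = 7c[k] + 14 = 7·(7t) + 14 = 7(7t + 2), so 7 | c[k+1].
Hence 7 | c[n] for every n ≥ 1, by induction.

7 | c[n]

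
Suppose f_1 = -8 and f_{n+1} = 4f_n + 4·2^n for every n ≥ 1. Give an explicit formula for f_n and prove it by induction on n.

Claim: f_n = -4^n − 2·2^n.

Base case: f_1 = -8, and -4^1 − 2·2^1 = -4 − 4 = -8.
Assume f_j = -4^j − 2·2^j for some j ≥ 1.
Then f_{j+1} = 4f_j + 4·2^j = 4·(-4^j − 2·2^j) + 4·2^j = -4^{j+1} − 8·2^j + 4·2^j = -4^{j+1} − 4·2^j = -4^{j+1} − 2·2^{j+1}.
So the formula holds for j+1, and by induction f_n = -4^n − 2·2^n for all n ≥ 1.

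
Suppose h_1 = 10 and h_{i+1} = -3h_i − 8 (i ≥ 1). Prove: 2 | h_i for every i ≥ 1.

Base case: h_1 = 10 = 2·5, so 2 | h_1.
Assume 2 | h_r, so h_r = 2t for some integer t.
Then h_{r+1} = -3h_r − 8 = -3·(2t) − 8 = 2(-3t − 4), so 2 | h_{r+1}.
So the property holds for r+1, and by induction 2 | h_i for all i ≥ 1.

2 | h_i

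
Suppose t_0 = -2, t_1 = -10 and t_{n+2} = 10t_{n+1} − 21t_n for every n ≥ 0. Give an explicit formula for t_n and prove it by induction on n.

Claim: t_n = -7^n − 3^n.

Base cases: t_0 = -2 and -7^0 − 3^0 = -2; t_1 = -10 and -7^1 − 3^1 = -10.
Assume t_j = -7^j − 3^j for all 0 ≤ j ≤ m, where m ≥ 1.
Then t_{m+1} = 10t_m − 21t_{m−1} = 10·(-7^m − 3^m) − 21·(-7^{m−1} − 3^{m−1}) = -(10·7 − 21)7^{m−1} − (10·3 − 21)3^{m−1} = -49·7^{m−1} − 9·3^{m−1} = -7^{m+1} − 3^{m+1}.
This completes the inductive step, so t_n = -7^n − 3^n for all n ≥ 0.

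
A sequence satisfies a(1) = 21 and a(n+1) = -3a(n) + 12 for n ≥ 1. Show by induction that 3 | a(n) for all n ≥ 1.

Base case: a(1) = 21 = 3·7, so 3 | a(1).
Assume 3 | a(j), so a(j) = 3t for some integer t.
Then a(j+1) = -3a(j) + 12 = -3·(3t) + 12 = 3(-3t + 4), so 3 | a(j+1).
This completes the inductive step, so 3 | a(n) for all n ≥ 1.

3 | a(n)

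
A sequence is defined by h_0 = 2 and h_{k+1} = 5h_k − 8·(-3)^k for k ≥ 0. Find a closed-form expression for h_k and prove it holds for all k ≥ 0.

Claim: h_k = 5^k + (-3)^k.

Base case: h_0 = 2, and 5^0 + (-3)^0 = 1 + 1 = 2.
Assume h_j = 5^j + (-3)^j for some j ≥ 0.
Then h_{j+1} = 5h_j − 8·(-3)^j = 5·(5^j + (-3)^j) − 8·(-3)^j = 5^{j+1} + 5·(-3)^j − 8·(-3)^j = 5^{j+1} − 3·(-3)^j = 5^{j+1} + (-3)^{j+1}.
So the formula holds for j+1, and by induction h_k = 5^k + (-3)^k for all k ≥ 0.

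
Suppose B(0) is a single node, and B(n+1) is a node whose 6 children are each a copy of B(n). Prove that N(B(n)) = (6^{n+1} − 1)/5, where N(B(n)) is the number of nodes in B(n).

Base case: N(B(0)) = 1, and (6^{0+1} − 1)/5 = 1.
Assume N(B(m)) = (6^{m+1} − 1)/5.
Then N(B(m+1)) = 1 + 6N(B(m)) = 1 + 6·(6^{m+1} − 1)/5 = 1 + (6^{m+2} − 6)/5 = (5 + 6^{m+2} − 6)/5 = (6^{m+2} − 1)/5.
By induction, N(B(n)) = (6^{n+1} − 1)/5 for all n ≥ 0.

N(B(n)) = (6^{n+1} − 1)/5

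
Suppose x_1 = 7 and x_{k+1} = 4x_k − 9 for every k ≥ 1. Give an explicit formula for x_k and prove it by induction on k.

Claim: x_k = 4^k + 3.

Base case: x_1 = 7, and 4^1 + 3 = 4 + 3 = 7.
Assume x_m = 4^m + 3 for some m ≥ 1.
Then x_{m+1} = 4x_m − 9 = 4·(4^m + 3) − 9 = 4^{m+1} + 12 − 9 = 4^{m+1} + 3.
This completes the inductive step, so x_k = 4^k + 3 for all k ≥ 1.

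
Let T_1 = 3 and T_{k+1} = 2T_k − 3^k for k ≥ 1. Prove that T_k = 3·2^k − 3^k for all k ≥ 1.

Base case: T_1 = 3, and 3·2^1 − 3^1 = 6 − 3 = 3.
Assume T_r = 3·2^r − 3^r for some r ≥ 1.
Then T_{r+1} = 2T_r − 3^r = 2·(3·2^r − 3^r) − 3^r = 3·2^{r+1} − 2·3^r − 3^r = 3·2^{r+1} − 3·3^r = 3·2^{r+1} − 3^{r+1}.
Hence T_k = 3·2^k − 3^k for every k ≥ 1, by induction.

T_k = 3·2^k − 3^k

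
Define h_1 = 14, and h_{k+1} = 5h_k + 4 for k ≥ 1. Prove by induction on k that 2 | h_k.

Base case: h_1 = 14 = 2·7, so 2 | h_1.
Assume 2 | h_m, so h_m = 2t for some integer t.
Then h_{m+1} = 5h_m + 4 = 5·(2t) + 4 = 2(5t + 2), so 2 | h_{m+1}.
So the property holds for m+1, and by induction 2 | h_k for all k ≥ 1.

2 | h_k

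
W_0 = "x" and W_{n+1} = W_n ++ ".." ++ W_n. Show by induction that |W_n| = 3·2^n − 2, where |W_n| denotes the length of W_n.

Base case: |W_0| = 1, and 3·2^0 − 2 = 1.
Assume |W_j| = 3·2^j − 2.
Then |W_{j+1}| = |W_j| + 2 + |W_j| = 2|W_j| + 2 = 2(3·2^j − 2) + 2 = 3·2^{j+1} − 4 + 2 = 3·2^{j+1} − 2.
So the formula holds for j+1, and by induction |W_n| = 3·2^n − 2 for all n ≥ 0.

|W_n| = 3·2^n − 2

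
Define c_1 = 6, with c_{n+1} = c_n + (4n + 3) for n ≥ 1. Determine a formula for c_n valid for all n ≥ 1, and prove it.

Claim: c_n = 2n^2 + n + 3.

Base case: c_1 = 6, and 2·1^2 + 1 + 3 = 6.
Assume c_m = 2m^2 + m + 3.
Then c_{m+1} = c_m + (4m + 3) = (2m^2 + m + 3) + (4m + 3) = 2m^2 + 5m + 6,
and 2·(m+1)^2 + (m+1) + 3 = 2m^2 + 5m + 6.
Hence c_n = 2n^2 + n + 3 for every n ≥ 1, by induction.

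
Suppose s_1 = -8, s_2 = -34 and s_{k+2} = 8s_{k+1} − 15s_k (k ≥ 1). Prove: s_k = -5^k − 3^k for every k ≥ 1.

Base cases: s_1 = -8 and -5^1 − 3^1 = -8; s_2 = -34 and -5^2 − 3^2 = -34.
Assume s_j = -5^j − 3^j for all 1 ≤ j ≤ m, where m ≥ 2.
Then s_{m+1} = 8s_m − 15s_{m−1} = 8·(-5^m − 3^m) − 15·(-5^{m−1} − 3^{m−1}) = -(8·5 − 15)5^{m−1} − (8·3 − 15)3^{m−1} = -25·5^{m−1} − 9·3^{m−1} = -5^{m+1} − 3^{m+1}.
So the formula holds for m+1, and by strong induction s_k = -5^k − 3^k for all k ≥ 1.

s_k = -5^k − 3^k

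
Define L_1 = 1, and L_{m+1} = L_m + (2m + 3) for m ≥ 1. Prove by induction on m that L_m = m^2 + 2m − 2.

Base case: L_1 = 1, and 1^2 + 2·1 − 2 = 1.
Assume L_j = j^2 + 2j − 2.
Then L_{j+1} = L_j + (2j + 3) = (j^2 + 2j − 2) + (2j + 3) = j^2 + 4j + 1,
and (j+1)^2 + 2·(j+1) − 2 = j^2 + 4j + 1.
This completes the inductive step, so L_m = m^2 + 2m − 2 for all m ≥ 1.

L_m = m^2 + 2m − 2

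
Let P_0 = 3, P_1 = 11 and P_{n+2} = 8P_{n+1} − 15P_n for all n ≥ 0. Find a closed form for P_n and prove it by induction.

Claim: P_n = 5^n + 2·3^n.

Base cases: P_0 = 3 and 5^0 + 2·3^0 = 3; P_1 = 11 and 5^1 + 2·3^1 = 11.
Assume P_i = 5^i + 2·3^i for all 0 ≤ i ≤ j, where j ≥ 1.
Then P_{j+1} = 8P_j − 15P_{j−1} = 8·(5^j + 2·3^j) − 15·(5^{j−1} + 2·3^{j−1}) = (8·5 − 15)5^{j−1} + 2·(8·3 − 15)3^{j−1} = 25·5^{j−1} + 18·3^{j−1} = 5^{j+1} + 2·3^{j+1}.
By strong induction, P_n = 5^n + 2·3^n for all n ≥ 0.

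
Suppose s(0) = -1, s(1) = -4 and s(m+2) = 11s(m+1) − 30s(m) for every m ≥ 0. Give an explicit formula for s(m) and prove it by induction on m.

Claim: s(m) = 6^m − 2·5^m.

Base cases: s(0) = -1 and 6^0 − 2·5^0 = -1; s(1) = -4 and 6^1 − 2·5^1 = -4.
Assume s(j) = 6^j − 2·5^j for all 0 ≤ j ≤ r, where r ≥ 1.
Then s(r+1) = 11s(r) − 30s(r−1) = 11·(6^r − 2·5^r) − 30·(6^{r−1} − 2·5^{r−1}) = (11·6 − 30)6^{r−1} − 2·(11·5 − 30)5^{r−1} = 36·6^{r−1} − 50·5^{r−1} = 6^{r+1} − 2·5^{r+1}.
By strong induction, s(m) = 6^m − 2·5^m for all m ≥ 0.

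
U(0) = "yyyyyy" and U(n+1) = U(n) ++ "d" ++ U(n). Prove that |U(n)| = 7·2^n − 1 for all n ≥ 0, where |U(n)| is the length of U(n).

Base case: |U(0)| = 6, and 7·2^0 − 1 = 6.
Assume |U(j)| = 7·2^j − 1.
Then |U(j+1)| = |U(j)| + 1 + |U(j)| = 2|U(j)| + 1 = 2(7·2^j − 1) + 1 = 7·2^{j+1} − 2 + 1 = 7·2^{j+1} − 1.
By induction, |U(n)| = 7·2^n − 1 for all n ≥ 0.

|U(n)| = 7·2^n − 1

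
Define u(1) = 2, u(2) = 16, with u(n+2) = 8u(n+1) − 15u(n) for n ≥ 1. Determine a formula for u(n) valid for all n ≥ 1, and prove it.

Claim: u(n) = 5^n − 3^n.

Base cases: u(1) = 2 and 5^1 − 3^1 = 2; u(2) = 16 and 5^2 − 3^2 = 16.
Assume u(j) = 5^j − 3^j for all 1 ≤ j ≤ m, where m ≥ 2.
Then u(m+1) = 8u(m) − 15u(m−1) = 8·(5^m − 3^m) − 15·(5^{m−1} − 3^{m−1}) = (8·5 − 15)5^{m−1} − (8·3 − 15)3^{m−1} = 25·5^{m−1} − 9·3^{m−1} = 5^{m+1} − 3^{m+1}.
So the formula holds for m+1, and by strong induction u(n) = 5^n − 3^n for all n ≥ 1.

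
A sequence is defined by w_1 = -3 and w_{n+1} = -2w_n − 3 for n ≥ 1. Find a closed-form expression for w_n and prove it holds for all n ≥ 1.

Claim: w_n = (-2)^n − 1.

Base case: w_1 = -3, and (-2)^1 − 1 = -2 − 1 = -3.
Assume w_k = (-2)^k − 1 for some k ≥ 1.
Then w_{k+1} = -2w_k − 3 = -2·((-2)^k − 1) − 3 = -2·(-2)^k + 2 − 3 = (-2)^{k+1} − 1.
Hence w_n = (-2)^n − 1 for every n ≥ 1, by induction.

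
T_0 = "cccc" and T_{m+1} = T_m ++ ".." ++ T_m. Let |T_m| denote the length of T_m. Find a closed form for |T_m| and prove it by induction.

Claim: |T_m| = 6·2^m − 2.

Base case: |T_0| = 4, and 6·2^0 − 2 = 4.
Assume |T_j| = 6·2^j − 2.
Then |T_{j+1}| = |T_j| + 2 + |T_j| = 2|T_j| + 2 = 2(6·2^j − 2) + 2 = 6·2^{j+1} − 4 + 2 = 6·2^{j+1} − 2.
So the formula holds for j+1, and by induction |T_m| = 6·2^m − 2 for all m ≥ 0.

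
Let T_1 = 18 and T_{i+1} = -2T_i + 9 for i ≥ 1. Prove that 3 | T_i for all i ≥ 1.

Base case: T_1 = 18 = 3·6, so 3 | T_1.
Assume 3 | T_j, so T_j = 3t for some integer t.
Then T_{j+1} = -2T_j + 9 = -2·(3t) + 9 = 3(-2t + 3), so 3 | T_{j+1}.
By induction, 3 | T_i for all i ≥ 1.

3 | T_i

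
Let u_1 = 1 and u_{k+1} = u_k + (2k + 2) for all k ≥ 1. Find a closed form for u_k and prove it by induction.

Claim: u_k = k^2 + k − 1.

Base case: u_1 = 1, and 1^2 + 1 − 1 = 1.
Assume u_j = j^2 + j − 1.
Then u_{j+1} = u_j + (2j + 2) = (j^2 + j − 1) + (2j + 2) = j^2 + 3j + 1,
and (j+1)^2 + (j+1) − 1 = j^2 + 3j + 1.
Hence u_k = k^2 + k − 1 for every k ≥ 1, by induction.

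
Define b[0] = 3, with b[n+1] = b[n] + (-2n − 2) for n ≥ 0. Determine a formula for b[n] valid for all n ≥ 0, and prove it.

Claim: b[n] = -n^2 − n + 3.

Base case: b[0] = 3, and -0^2 − 0 + 3 = 3.
Assume b[m] = -m^2 − m + 3.
Then b[m+1] = b[m] + (-2m − 2) = (-m^2 − m + 3) + (-2m − 2) = -m^2 − 3m + 1,
and -(m+1)^2 − (m+1) + 3 = -m^2 − 3m + 1.
By induction, b[n] = -n^2 − n + 3 for all n ≥ 0.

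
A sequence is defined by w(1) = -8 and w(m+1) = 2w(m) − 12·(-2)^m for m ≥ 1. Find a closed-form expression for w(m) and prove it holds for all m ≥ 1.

Claim: w(m) = -2^m + 3·(-2)^m.

Base case: w(1) = -8, and -2^1 + 3·(-2)^1 = -2 − 6 = -8.
Assume w(r) = -2^r + 3·(-2)^r for some r ≥ 1.
Then w(r+1) = 2w(r) − 12·(-2)^r = 2·(-2^r + 3·(-2)^r) − 12·(-2)^r = -2^{r+1} + 6·(-2)^r − 12·(-2)^r = -2^{r+1} − 6·(-2)^r = -2^{r+1} + 3·(-2)^{r+1}.
This completes the inductive step, so w(m) = -2^m + 3·(-2)^m for all m ≥ 1.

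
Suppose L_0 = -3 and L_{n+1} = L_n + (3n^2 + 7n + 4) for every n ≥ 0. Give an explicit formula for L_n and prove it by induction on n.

Claim: L_n = n^3 + 2n^2 + n − 3.

Base case: L_0 = -3, and 0^3 + 2·0^2 + 0 − 3 = -3.
Assume L_j = j^3 + 2j^2 + j − 3.
Then L_{j+1} = L_j + (3j^2 + 7j + 4) = (j^3 + 2j^2 + j − 3) + (3j^2 + 7j + 4) = j^3 + 5j^2 + 8j + 1,
and (j+1)^3 + 2·(j+1)^2 + (j+1) − 3 = j^3 + 5j^2 + 8j + 1.
This completes the inductive step, so L_n = n^3 + 2n^2 + n − 3 for all n ≥ 0.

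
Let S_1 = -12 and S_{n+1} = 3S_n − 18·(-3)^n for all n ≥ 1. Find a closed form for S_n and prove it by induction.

Claim: S_n = -3^n + 3·(-3)^n.

Base case: S_1 = -12, and -3^1 + 3·(-3)^1 = -3 − 9 = -12.
Assume S_j = -3^j + 3·(-3)^j for some j ≥ 1.
Then S_{j+1} = 3S_j − 18·(-3)^j = 3·(-3^j + 3·(-3)^j) − 18·(-3)^j = -3^{j+1} + 9·(-3)^j − 18·(-3)^j = -3^{j+1} − 9·(-3)^j = -3^{j+1} + 3·(-3)^{j+1}.
This completes the inductive step, so S_n = -3^n + 3·(-3)^n for all n ≥ 1.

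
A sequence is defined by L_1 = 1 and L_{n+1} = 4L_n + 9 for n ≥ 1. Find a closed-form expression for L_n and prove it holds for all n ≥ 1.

Claim: L_n = 4^n − 3.

Base case: L_1 = 1, and 4^1 − 3 = 4 − 3 = 1.
Assume L_k = 4^k − 3 for some k ≥ 1.
Then L_{k+1} = 4L_k + 9 = 4·(4^k − 3) + 9 = 4^{k+1} − 12 + 9 = 4^{k+1} − 3.
This completes the inductive step, so L_n = 4^n − 3 for all n ≥ 1.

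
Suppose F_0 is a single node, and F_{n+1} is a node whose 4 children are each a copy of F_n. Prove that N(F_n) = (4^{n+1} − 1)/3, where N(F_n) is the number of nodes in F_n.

Base case: N(F_0) = 1, and (4^{0+1} − 1)/3 = 1.
Assume N(F_j) = (4^{j+1} − 1)/3.
Then N(F_{j+1}) = 1 + 4N(F_j) = 1 + 4·(4^{j+1} − 1)/3 = 1 + (4^{j+2} − 4)/3 = (3 + 4^{j+2} − 4)/3 = (4^{j+2} − 1)/3.
This completes the inductive step, so N(F_n) = (4^{n+1} − 1)/3 for all n ≥ 0.

N(F_n) = (4^{n+1} − 1)/3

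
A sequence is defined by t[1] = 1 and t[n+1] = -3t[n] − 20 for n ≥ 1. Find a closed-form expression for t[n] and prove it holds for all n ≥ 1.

Claim: t[n] = -2·(-3)^n − 5.

Base case: t[1] = 1, and -2·(-3)^1 − 5 = 6 − 5 = 1.
Assume t[j] = -2·(-3)^j − 5 for some j ≥ 1.
Then t[j+1] = -3t[j] − 20 = -3·(-2·(-3)^j − 5) − 20 = 6·(-3)^j + 15 − 20 = -2·(-3)^{j+1} − 5.
So the formula holds for j+1, and by induction t[n] = -2·(-3)^n − 5 for all n ≥ 1.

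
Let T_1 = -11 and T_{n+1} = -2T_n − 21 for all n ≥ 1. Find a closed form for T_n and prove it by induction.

Claim: T_n = 2·(-2)^n − 7.

Base case: T_1 = -11, and 2·(-2)^1 − 7 = -4 − 7 = -11.
Assume T_r = 2·(-2)^r − 7 for some r ≥ 1.
Then T_{r+1} = -2T_r − 21 = -2·(2·(-2)^r − 7) − 21 = -4·(-2)^r + 14 − 21 = 2·(-2)^{r+1} − 7.
So the formula holds for r+1, and by induction T_n = 2·(-2)^n − 7 for all n ≥ 1.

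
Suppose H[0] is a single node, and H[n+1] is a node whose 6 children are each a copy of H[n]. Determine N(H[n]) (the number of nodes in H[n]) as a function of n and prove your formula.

Claim: N(H[n]) = (6^{n+1} − 1)/5.

Base case: N(H[0]) = 1, and (6^{0+1} − 1)/5 = 1.
Assume N(H[j]) = (6^{j+1} − 1)/5.
Then N(H[j+1]) = 1 + 6N(H[j]) = 1 + 6·(6^{j+1} − 1)/5 = 1 + (6^{j+2} − 6)/5 = (5 + 6^{j+2} − 6)/5 = (6^{j+2} − 1)/5.
Hence N(H[n]) = (6^{n+1} − 1)/5 for every n ≥ 0, by induction.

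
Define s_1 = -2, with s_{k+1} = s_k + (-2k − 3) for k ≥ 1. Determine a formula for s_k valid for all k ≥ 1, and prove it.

Claim: s_k = -k^2 − 2k + 1.

Base case: s_1 = -2, and -1^2 − 2·1 + 1 = -2.
Assume s_r = -r^2 − 2r + 1.
Then s_{r+1} = s_r + (-2r − 3) = (-r^2 − 2r + 1) + (-2r − 3) = -r^2 − 4r − 2,
and -(r+1)^2 − 2·(r+1) + 1 = -r^2 − 4r − 2.
This completes the inductive step, so s_k = -k^2 − 2k + 1 for all k ≥ 1.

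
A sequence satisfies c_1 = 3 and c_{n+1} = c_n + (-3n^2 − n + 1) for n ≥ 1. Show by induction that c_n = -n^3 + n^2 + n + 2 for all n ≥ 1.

Base case: c_1 = 3, and -1^3 + 1^2 + 1 + 2 = 3.
Assume c_k = -k^3 + k^2 + k + 2.
Then c_{k+1} = c_k + (-3k^2 − k + 1) = (-k^3 + k^2 + k + 2) + (-3k^2 − k + 1) = -k^3 − 2k^2 + 3,
and -(k+1)^3 + (k+1)^2 + (k+1) + 2 = -k^3 − 2k^2 + 3.
This completes the inductive step, so c_n = -n^3 + n^2 + n + 2 for all n ≥ 1.

c_n = -n^3 + n^2 + n + 2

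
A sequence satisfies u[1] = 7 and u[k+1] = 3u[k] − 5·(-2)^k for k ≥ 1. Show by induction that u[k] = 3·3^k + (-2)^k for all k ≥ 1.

Base case: u[1] = 7, and 3·3^1 + (-2)^1 = 9 − 2 = 7.
Assume u[r] = 3·3^r + (-2)^r for some r ≥ 1.
Then u[r+1] = 3u[r] − 5·(-2)^r = 3·(3·3^r + (-2)^r) − 5·(-2)^r = 3·3^{r+1} + 3·(-2)^r − 5·(-2)^r = 3·3^{r+1} − 2·(-2)^r = 3·3^{r+1} + (-2)^{r+1}.
So the formula holds for r+1, and by induction u[k] = 3·3^k + (-2)^k for all k ≥ 1.

u[k] = 3·3^k + (-2)^k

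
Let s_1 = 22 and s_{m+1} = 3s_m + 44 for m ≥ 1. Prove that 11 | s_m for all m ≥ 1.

Base case: s_1 = 22 = 11·2, so 11 | s_1.
Assume 11 | s_r, so s_r = 11t for some integer t.
Then s_{r+1} = 3s_r + 44 = 3·(11t) + 44 = 11(3t + 4), so 11 | s_{r+1}.
So the property holds for r+1, and by induction 11 | s_m for all m ≥ 1.

11 | s_m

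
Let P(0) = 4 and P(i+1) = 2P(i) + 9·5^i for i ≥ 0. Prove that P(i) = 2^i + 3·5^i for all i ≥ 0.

Base case: P(0) = 4, and 2^0 + 3·5^0 = 1 + 3 = 4.
Assume P(m) = 2^m + 3·5^m for some m ≥ 0.
Then P(m+1) = 2P(m) + 9·5^m = 2·(2^m + 3·5^m) + 9·5^m = 2^{m+1} + 6·5^m + 9·5^m = 2^{m+1} + 15·5^m = 2^{m+1} + 3·5^{m+1}.
So the formula holds for m+1, and by induction P(i) = 2^i + 3·5^i for all i ≥ 0.

P(i) = 2^i + 3·5^i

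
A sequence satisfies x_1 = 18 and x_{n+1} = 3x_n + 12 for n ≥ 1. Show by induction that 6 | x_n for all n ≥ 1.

Base case: x_1 = 18 = 6·3, so 6 | x_1.
Assume 6 | x_k, so x_k = 6t for some integer t.
Then x_{k+1} = 3x_k + 12 = 3·(6t) + 12 = 6(3t + 2), so 6 | x_{k+1}.
So the property holds for k+1, and by induction 6 | x_n for all n ≥ 1.

6 | x_n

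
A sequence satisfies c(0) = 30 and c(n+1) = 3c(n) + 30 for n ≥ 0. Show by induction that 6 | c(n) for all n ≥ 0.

Base case: c(0) = 30 = 6·5, so 6 | c(0).
Assume 6 | c(r), so c(r) = 6t for some integer t.
Then c(r+1) = 3c(r) + 30 = 3·(6t) + 30 = 6(3t + 5), so 6 | c(r+1).
This completes the inductive step, so 6 | c(n) for all n ≥ 0.

6 | c(n)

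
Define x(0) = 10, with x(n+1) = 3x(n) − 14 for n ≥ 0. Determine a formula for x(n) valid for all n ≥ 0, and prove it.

Claim: x(n) = 3^{n+1} + 7.

Base case: x(0) = 10, and 3^{0+1} + 7 = 3 + 7 = 10.
Assume x(m) = 3^{m+1} + 7 for some m ≥ 0.
Then x(m+1) = 3x(m) − 14 = 3·(3^{m+1} + 7) − 14 = 3^{m+2} + 21 − 14 = 3^{m+2} + 7.
By induction, x(n) = 3^{n+1} + 7 for all n ≥ 0.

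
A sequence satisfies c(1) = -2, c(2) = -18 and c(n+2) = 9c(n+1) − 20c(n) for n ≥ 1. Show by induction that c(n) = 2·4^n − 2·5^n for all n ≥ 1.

Base cases: c(1) = -2 and 2·4^1 − 2·5^1 = -2; c(2) = -18 and 2·4^2 − 2·5^2 = -18.
Assume c(j) = 2·4^j − 2·5^j for all 1 ≤ j ≤ k, where k ≥ 2.
Then c(k+1) = 9c(k) − 20c(k−1) = 9·(2·4^k − 2·5^k) − 20·(2·4^{k−1} − 2·5^{k−1}) = 2·(9·4 − 20)4^{k−1} − 2·(9·5 − 20)5^{k−1} = 32·4^{k−1} − 50·5^{k−1} = 2·4^{k+1} − 2·5^{k+1}.
So the formula holds for k+1, and by strong induction c(n) = 2·4^n − 2·5^n for all n ≥ 1.

c(n) = 2·4^n − 2·5^n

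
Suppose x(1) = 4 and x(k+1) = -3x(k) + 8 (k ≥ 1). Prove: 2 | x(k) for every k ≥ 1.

Base case: x(1) = 4 = 2·2, so 2 | x(1).
Assume 2 | x(m), so x(m) = 2t for some integer t.
Then x(m+1) = -3x(m) + 8 = -3·(2t) + 8 = 2(-3t + 4), so 2 | x(m+1).
This completes the inductive step, so 2 | x(k) for all k ≥ 1.

2 | x(k)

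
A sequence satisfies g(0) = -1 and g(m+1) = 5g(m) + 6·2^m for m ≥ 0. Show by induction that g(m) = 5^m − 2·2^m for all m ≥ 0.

Base case: g(0) = -1, and 5^0 − 2·2^0 = 1 − 2 = -1.
Assume g(j) = 5^j − 2·2^j for some j ≥ 0.
Then g(j+1) = 5g(j) + 6·2^j = 5·(5^j − 2·2^j) + 6·2^j = 5^{j+1} − 10·2^j + 6·2^j = 5^{j+1} − 4·2^j = 5^{j+1} − 2·2^{j+1}.
Hence g(m) = 5^m − 2·2^m for every m ≥ 0, by induction.

g(m) = 5^m − 2·2^m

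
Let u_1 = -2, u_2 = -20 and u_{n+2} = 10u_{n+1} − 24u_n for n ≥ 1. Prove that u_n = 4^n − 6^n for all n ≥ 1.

Base cases: u_1 = -2 and 4^1 − 6^1 = -2; u_2 = -20 and 4^2 − 6^2 = -20.
Assume u_i = 4^i − 6^i for all 1 ≤ i ≤ j, where j ≥ 2.
Then u_{j+1} = 10u_j − 24u_{j−1} = 10·(4^j − 6^j) − 24·(4^{j−1} − 6^{j−1}) = (10·4 − 24)4^{j−1} − (10·6 − 24)6^{j−1} = 16·4^{j−1} − 36·6^{j−1} = 4^{j+1} − 6^{j+1}.
This completes the inductive step, so u_n = 4^n − 6^n for all n ≥ 1.

u_n = 4^n − 6^n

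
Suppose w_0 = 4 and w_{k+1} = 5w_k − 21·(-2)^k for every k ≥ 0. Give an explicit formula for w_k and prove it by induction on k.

Claim: w_k = 5^k + 3·(-2)^k.

Base case: w_0 = 4, and 5^0 + 3·(-2)^0 = 1 + 3 = 4.
Assume w_r = 5^r + 3·(-2)^r for some r ≥ 0.
Then w_{r+1} = 5w_r − 21·(-2)^r = 5·(5^r + 3·(-2)^r) − 21·(-2)^r = 5^{r+1} + 15·(-2)^r − 21·(-2)^r = 5^{r+1} − 6·(-2)^r = 5^{r+1} + 3·(-2)^{r+1}.
By induction, w_k = 5^k + 3·(-2)^k for all k ≥ 0.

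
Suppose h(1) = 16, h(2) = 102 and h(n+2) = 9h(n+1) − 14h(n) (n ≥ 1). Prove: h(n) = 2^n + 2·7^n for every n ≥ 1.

Base cases: h(1) = 16 and 2^1 + 2·7^1 = 16; h(2) = 102 and 2^2 + 2·7^2 = 102.
Assume h(j) = 2^j + 2·7^j for all 1 ≤ j ≤ m, where m ≥ 2.
Then h(m+1) = 9h(m) − 14h(m−1) = 9·(2^m + 2·7^m) − 14·(2^{m−1} + 2·7^{m−1}) = (9·2 − 14)2^{m−1} + 2·(9·7 − 14)7^{m−1} = 4·2^{m−1} + 98·7^{m−1} = 2^{m+1} + 2·7^{m+1}.
So the formula holds for m+1, and by strong induction h(n) = 2^n + 2·7^n for all n ≥ 1.

h(n) = 2^n + 2·7^n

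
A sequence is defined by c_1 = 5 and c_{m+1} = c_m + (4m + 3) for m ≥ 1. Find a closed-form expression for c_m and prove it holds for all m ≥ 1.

Claim: c_m = 2m^2 + m + 2.

Base case: c_1 = 5, and 2·1^2 + 1 + 2 = 5.
Assume c_j = 2j^2 + j + 2.
Then c_{j+1} = c_j + (4j + 3) = (2j^2 + j + 2) + (4j + 3) = 2j^2 + 5j + 5,
and 2·(j+1)^2 + (j+1) + 2 = 2j^2 + 5j + 5.
This completes the inductive step, so c_m = 2m^2 + m + 2 for all m ≥ 1.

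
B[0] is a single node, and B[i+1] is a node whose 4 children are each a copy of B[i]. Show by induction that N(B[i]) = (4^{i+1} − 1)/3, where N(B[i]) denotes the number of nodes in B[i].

Base case: N(B[0]) = 1, and (4^{0+1} − 1)/3 = 1.
Assume N(B[m]) = (4^{m+1} − 1)/3.
Then N(B[m+1]) = 1 + 4N(B[m]) = 1 + 4·(4^{m+1} − 1)/3 = 1 + (4^{m+2} − 4)/3 = (3 + 4^{m+2} − 4)/3 = (4^{m+2} − 1)/3.
So the formula holds for m+1, and by induction N(B[i]) = (4^{i+1} − 1)/3 for all i ≥ 0.

N(B[i]) = (4^{i+1} − 1)/3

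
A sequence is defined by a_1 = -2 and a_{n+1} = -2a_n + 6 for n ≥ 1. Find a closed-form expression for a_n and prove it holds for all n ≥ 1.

Claim: a_n = 2·(-2)^n + 2.

Base case: a_1 = -2, and 2·(-2)^1 + 2 = -4 + 2 = -2.
Assume a_m = 2·(-2)^m + 2 for some m ≥ 1.
Then a_{m+1} = -2a_m + 6 = -2·(2·(-2)^m + 2) + 6 = -4·(-2)^m − 4 + 6 = 2·(-2)^{m+1} + 2.
By induction, a_n = 2·(-2)^n + 2 for all n ≥ 1.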